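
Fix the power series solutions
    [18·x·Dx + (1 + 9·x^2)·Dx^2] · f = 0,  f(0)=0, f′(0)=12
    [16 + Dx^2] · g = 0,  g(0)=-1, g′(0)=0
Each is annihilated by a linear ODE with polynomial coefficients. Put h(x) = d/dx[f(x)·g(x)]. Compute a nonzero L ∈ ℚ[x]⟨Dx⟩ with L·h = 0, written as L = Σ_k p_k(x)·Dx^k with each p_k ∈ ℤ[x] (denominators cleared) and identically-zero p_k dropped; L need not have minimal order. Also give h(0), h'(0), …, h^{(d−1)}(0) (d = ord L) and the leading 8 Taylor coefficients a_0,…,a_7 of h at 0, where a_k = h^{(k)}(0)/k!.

L = (524992 + 14103936·x^2 + 183342528·x^4 + 608394240·x^6 + 1431032832·x^8 + 3627970560·x^10 + 8707129344·x^12) + (314208·x + 11036736·x^3 + 108591840·x^5 + 419904000·x^7 + 1209323520·x^9 + 2176782336·x^11)·Dx + (38012 + 1098792·x^2 + 14837580·x^4 + 64186992·x^6 + 209112192·x^8 + 589545216·x^10 + 1088391168·x^12)·Dx^2 + (19638·x + 689796·x^3 + 6786990·x^5 + 26244000·x^7 + 75582720·x^9 + 136048896·x^11)·Dx^3 + (325 + 13581·x^2 + 211167·x^4 + 1635147·x^6 + 7479540·x^8 + 22674816·x^10 + 34012224·x^12)·Dx^4  (order 4).
h: a_k = -12, 0, 396, 0, -3052, 0, 342004/15, 0, …
ICs: h(0) = -12, h′(0) = 0, h′′(0) = 792, h′′′(0) = 0.

f: a_k = 0, 12, 0, -36, 0, 972/5, 0, -8748/7, …
g: a_k = -1, 0, 8, 0, -32/3, 0, 256/45, 0, …
Product ⇒ symmetric product L₀, ord ≤ 4.
h₀' ⇒ L via d/dx closure of L₀.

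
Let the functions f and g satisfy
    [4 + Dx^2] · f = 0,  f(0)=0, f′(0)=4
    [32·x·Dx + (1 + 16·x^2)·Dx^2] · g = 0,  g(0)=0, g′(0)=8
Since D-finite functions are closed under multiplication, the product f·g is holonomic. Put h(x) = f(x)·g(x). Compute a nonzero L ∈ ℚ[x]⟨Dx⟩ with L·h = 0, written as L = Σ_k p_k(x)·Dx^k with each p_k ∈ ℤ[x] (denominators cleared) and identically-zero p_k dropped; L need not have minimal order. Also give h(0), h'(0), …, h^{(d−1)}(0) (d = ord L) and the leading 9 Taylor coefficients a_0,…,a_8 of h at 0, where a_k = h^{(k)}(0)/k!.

L = (1360 + 60416·x^2 + 106496·x^4 + 262144·x^6 + 1048576·x^8) + (2304·x + 45056·x^3 + 196608·x^5 + 1048576·x^7)·Dx + (360 + 15872·x^2 + 36864·x^4 + 131072·x^6 + 524288·x^8)·Dx^2 + (576·x + 11264·x^3 + 49152·x^5 + 262144·x^7)·Dx^3 + (5 + 192·x^2 + 2560·x^4 + 16384·x^6 + 65536·x^8)·Dx^4  (order 4).
h: a_k = 0, 0, 32, 0, -192, 0, 15808/9, 0, -19840, …
ICs: h(0) = 0, h′(0) = 0, h′′(0) = 64, h′′′(0) = 0.

f: a_k = 0, 4, 0, -8/3, 0, 8/15, 0, -16/315, 0, …
g: a_k = 0, 8, 0, -128/3, 0, 2048/5, 0, -32768/7, 0, …
L₀ := L_f ⊗_s L_g (sym. prod.), ord ≤ 4.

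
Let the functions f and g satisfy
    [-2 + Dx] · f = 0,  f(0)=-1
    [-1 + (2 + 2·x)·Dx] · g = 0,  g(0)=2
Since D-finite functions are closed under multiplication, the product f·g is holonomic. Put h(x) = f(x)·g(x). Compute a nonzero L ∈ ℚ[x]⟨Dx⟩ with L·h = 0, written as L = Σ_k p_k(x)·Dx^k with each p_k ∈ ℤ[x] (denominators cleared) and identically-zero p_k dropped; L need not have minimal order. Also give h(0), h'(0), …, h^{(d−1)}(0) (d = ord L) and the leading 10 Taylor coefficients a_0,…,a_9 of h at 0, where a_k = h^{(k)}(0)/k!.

f: a_k = -1, -2, -2, -4/3, -2/3, -4/15, -4/45, -8/315, -2/315, -4/2835, …
g: a_k = 2, 1, -1/4, 1/8, -5/64, 7/128, -21/512, 33/1024, -429/16384, 715/32768, …
L₀ := L_f ⊗_s L_g (sym. prod.), ord ≤ 1.
L = (-5 - 4·x) + (2 + 2·x)·Dx  (order 1).
h: a_k = -2, -5, -23/4, -103/24, -449/192, -1949/1920, -1643/4608, -36047/322560, -135617/5160960, -815221/92897280, …
ICs: h(0) = -2.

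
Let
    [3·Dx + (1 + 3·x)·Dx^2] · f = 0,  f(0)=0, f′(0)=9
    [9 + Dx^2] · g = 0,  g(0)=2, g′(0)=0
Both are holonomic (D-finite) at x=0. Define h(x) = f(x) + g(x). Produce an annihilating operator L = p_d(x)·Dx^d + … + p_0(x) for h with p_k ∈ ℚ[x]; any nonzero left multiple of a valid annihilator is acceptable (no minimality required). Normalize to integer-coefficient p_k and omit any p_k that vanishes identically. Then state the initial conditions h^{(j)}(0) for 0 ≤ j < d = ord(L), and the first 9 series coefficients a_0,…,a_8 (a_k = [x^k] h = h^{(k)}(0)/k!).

L = (63 + 54·x + 81·x^2)·Dx + (9 + 45·x + 81·x^2 + 81·x^3)·Dx^2 + (7 + 6·x + 9·x^2)·Dx^3 + (1 + 5·x + 9·x^2 + 9·x^3)·Dx^4  (order 4).
h: a_k = 2, 9, -45/2, 27, -54, 729/5, -14661/40, 6561/7, -5510511/2240, …
ICs: h(0) = 2, h′(0) = 9, h′′(0) = -45, h′′′(0) = 162.

f: a_k = 0, 9, -27/2, 27, -243/4, 729/5, -729/2, 6561/7, -19683/8, …
g: a_k = 2, 0, -9, 0, 27/4, 0, -81/40, 0, 729/2240, …
L₀ := lclm(L_f,L_g); ord L₀ ≤ 2+2.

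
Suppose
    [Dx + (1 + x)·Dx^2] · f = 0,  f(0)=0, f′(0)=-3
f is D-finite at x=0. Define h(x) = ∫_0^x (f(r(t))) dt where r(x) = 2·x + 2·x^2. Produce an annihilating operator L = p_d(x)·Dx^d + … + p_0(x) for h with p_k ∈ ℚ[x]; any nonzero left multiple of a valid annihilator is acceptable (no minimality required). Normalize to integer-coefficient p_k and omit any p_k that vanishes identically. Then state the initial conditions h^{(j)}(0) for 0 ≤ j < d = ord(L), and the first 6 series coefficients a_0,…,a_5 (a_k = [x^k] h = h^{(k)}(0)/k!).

L = (4·x + 4·x^2)·Dx^2 + (1 + 4·x + 6·x^2 + 4·x^3)·Dx^3  (order 3).
h: a_k = 0, 0, -3, 0, 1, -6/5, …
ICs: h(0) = 0, h′(0) = 0, h′′(0) = -6.

f: a_k = 0, -3, 3/2, -1, 3/4, -3/5, …
h₀=f(r): pull back L_f along r ⇒ L₀.
h=∫₀ˣh₀: take L = L₀·Dx.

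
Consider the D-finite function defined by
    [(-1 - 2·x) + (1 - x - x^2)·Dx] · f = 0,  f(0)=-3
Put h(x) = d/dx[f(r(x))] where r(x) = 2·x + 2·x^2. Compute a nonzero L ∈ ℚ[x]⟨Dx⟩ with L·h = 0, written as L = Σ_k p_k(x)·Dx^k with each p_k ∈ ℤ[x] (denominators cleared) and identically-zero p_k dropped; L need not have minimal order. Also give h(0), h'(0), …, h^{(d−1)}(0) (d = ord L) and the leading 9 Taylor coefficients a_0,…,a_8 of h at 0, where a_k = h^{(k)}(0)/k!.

L = (10 + 20·x + 60·x^2 + 80·x^3 + 40·x^4) + (-1 + 10·x^2 + 20·x^3 + 20·x^4 + 8·x^5)·Dx  (order 1).
h: a_k = -6, -60, -360, -1920, -9720, -47088, -221760, -1023360, -4648320, …
ICs: h(0) = -6.

f: a_k = -3, -3, -6, -9, -15, -24, -39, -63, -102, …
Change of var in L_f (x↦r) gives L₀.
h=h₀': d/dx-closure on L₀ ⇒ L.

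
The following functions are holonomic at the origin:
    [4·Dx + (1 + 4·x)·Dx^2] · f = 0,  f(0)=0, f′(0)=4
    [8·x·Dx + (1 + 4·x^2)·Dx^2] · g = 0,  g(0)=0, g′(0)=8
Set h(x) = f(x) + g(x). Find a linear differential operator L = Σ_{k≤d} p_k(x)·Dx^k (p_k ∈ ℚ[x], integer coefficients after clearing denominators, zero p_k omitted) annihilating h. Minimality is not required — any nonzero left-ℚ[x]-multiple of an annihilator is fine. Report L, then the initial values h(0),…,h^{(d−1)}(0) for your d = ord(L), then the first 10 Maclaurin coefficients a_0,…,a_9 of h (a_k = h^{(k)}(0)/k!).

f: a_k = 0, 4, -8, 64/3, -64, 1024/5, -2048/3, 16384/7, -8192, 262144/9, …
g: a_k = 0, 8, 0, -32/3, 0, 128/5, 0, -512/7, 0, 2048/9, …
h₀=f+g: left-lcm gives L₀, ord ≤ 4.
L = (-8 - 96·x + 96·x^2 + 128·x^3)·Dx + (-10 - 16·x - 72·x^2 + 192·x^3 + 256·x^4)·Dx^2 + (-1 - 2·x + 8·x^2 + 8·x^3 + 48·x^4 + 64·x^5)·Dx^3  (order 3).
h: a_k = 0, 12, -8, 32/3, -64, 1152/5, -2048/3, 15872/7, -8192, 88064/3, …
ICs: h(0) = 0, h′(0) = 12, h′′(0) = -16.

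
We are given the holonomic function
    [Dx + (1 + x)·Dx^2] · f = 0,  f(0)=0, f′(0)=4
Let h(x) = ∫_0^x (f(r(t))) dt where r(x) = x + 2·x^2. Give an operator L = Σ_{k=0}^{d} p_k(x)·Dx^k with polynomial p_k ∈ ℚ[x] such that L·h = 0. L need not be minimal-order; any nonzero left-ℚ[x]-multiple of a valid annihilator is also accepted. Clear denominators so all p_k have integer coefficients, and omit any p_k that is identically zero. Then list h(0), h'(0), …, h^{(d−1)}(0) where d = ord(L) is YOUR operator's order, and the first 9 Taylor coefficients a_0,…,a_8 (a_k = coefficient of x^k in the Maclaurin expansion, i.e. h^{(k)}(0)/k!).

L = (-3 + 4·x + 8·x^2)·Dx^2 + (1 + 5·x + 6·x^2 + 8·x^3)·Dx^3  (order 3).
h: a_k = 0, 0, 2, 2, -5/3, -1/5, 22/15, -6/7, -13/14, …
ICs: h(0) = 0, h′(0) = 0, h′′(0) = 4.

f: a_k = 0, 4, -2, 4/3, -1, 4/5, -2/3, 4/7, -1/2, …
f∘r: x↦r, Dx↦Dx/r' in L_f ⇒ L₀.
h=∫h₀ ⇒ L = L₀·Dx.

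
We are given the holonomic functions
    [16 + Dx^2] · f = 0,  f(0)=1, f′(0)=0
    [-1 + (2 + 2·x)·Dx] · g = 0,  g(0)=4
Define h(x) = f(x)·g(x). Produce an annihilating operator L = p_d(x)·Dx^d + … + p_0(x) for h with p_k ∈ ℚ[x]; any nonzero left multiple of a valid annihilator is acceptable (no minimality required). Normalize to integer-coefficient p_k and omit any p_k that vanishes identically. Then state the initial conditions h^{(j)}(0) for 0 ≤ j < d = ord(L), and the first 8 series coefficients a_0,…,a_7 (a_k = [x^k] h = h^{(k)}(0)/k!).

f: a_k = 1, 0, -8, 0, 32/3, 0, -256/45, 0, …
g: a_k = 4, 2, -1/2, 1/4, -5/32, 7/64, -21/256, 33/512, …
Sym-product of L_f,L_g gives L₀ (≤ ord 2).
L = (67 + 128·x + 64·x^2) + (-4 - 4·x)·Dx + (4 + 8·x + 4·x^2)·Dx^2  (order 2).
h: a_k = 4, 2, -65/2, -63/4, 4465/96, 3733/192, -310129/11520, -219379/23040, …
ICs: h(0) = 4, h′(0) = 2.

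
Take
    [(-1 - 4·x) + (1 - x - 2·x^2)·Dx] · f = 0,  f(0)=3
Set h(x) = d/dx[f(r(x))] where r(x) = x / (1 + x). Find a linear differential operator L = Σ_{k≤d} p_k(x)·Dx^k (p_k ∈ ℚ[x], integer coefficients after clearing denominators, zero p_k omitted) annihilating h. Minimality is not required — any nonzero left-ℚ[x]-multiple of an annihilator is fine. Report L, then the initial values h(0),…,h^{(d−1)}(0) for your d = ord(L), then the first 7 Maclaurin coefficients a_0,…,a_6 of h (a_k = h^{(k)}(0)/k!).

f: a_k = 3, 3, 9, 15, 33, 63, 129, …
L₀ from L_f via x↦r, Dx↦r'^{-1}Dx.
Derive L from L₀ (diff closure).
L = (4 + 12·x + 36·x^2 + 20·x^3) + (-1 - 7·x - 9·x^2 + 7·x^3 + 10·x^4)·Dx  (order 1).
h: a_k = 3, 12, 0, 48, -60, 216, -420, …
ICs: h(0) = 3.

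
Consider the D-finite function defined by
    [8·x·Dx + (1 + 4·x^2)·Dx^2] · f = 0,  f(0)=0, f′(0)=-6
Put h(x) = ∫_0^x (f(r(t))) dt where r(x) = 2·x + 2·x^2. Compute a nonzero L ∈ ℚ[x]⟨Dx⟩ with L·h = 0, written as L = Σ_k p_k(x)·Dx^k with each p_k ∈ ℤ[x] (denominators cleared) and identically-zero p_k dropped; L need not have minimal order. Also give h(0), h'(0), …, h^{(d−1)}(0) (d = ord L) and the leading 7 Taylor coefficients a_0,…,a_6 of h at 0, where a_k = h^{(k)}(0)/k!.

f: a_k = 0, -6, 0, 8, 0, -96/5, 0, …
Substitute x→r, Dx→(1/r')Dx; clear ⇒ L₀.
h=∫h₀ ⇒ L = L₀·Dx.
L = (-2 + 32·x + 128·x^2 + 192·x^3 + 96·x^4)·Dx^2 + (1 + 2·x + 16·x^2 + 64·x^3 + 80·x^4 + 32·x^5)·Dx^3  (order 3).
h: a_k = 0, 0, -6, -4, 16, 192/5, -352/5, …
ICs: h(0) = 0, h′(0) = 0, h′′(0) = -12.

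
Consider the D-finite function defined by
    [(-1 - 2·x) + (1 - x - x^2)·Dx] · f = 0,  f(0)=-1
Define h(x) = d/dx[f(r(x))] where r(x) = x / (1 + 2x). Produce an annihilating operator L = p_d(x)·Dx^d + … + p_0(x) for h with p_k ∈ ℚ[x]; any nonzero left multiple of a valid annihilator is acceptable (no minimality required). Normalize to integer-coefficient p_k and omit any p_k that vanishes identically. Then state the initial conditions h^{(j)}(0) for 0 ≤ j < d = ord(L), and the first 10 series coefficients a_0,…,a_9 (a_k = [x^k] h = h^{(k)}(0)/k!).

L = (-6·x - 18·x^2 - 16·x^3) + (-1 - 9·x - 27·x^2 - 30·x^3 - 8·x^4)·Dx  (order 1).
h: a_k = -1, 0, 3, -12, 40, -126, 385, -1152, 3393, -9870, …
ICs: h(0) = -1.

f: a_k = -1, -1, -2, -3, -5, -8, -13, -21, -34, -55, …
h₀=f(r): pull back L_f along r ⇒ L₀.
h₀' ⇒ L via d/dx closure of L₀.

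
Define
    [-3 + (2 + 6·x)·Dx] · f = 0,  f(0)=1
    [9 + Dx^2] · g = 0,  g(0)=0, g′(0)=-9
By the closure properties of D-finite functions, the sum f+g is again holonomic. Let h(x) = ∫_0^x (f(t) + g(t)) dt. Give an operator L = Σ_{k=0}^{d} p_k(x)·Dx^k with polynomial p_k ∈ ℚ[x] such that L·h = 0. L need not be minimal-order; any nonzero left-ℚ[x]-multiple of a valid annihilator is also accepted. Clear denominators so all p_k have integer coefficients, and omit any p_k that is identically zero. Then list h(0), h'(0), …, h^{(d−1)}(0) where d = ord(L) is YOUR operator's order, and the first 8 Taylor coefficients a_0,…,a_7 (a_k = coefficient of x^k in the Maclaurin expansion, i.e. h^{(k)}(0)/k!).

L = (-63 - 216·x - 324·x^2)·Dx + (18 + 198·x + 648·x^2 + 648·x^3)·Dx^2 + (-7 - 24·x - 36·x^2)·Dx^3 + (2 + 22·x + 72·x^2 + 72·x^3)·Dx^4  (order 4).
h: a_k = 0, 1, -15/4, -3/8, 243/64, -81/128, 243/2560, -2187/1024, …
ICs: h(0) = 0, h′(0) = 1, h′′(0) = -15/2, h′′′(0) = -9/4.

f: a_k = 1, 3/2, -9/8, 27/16, -405/128, 1701/256, -15309/1024, 72171/2048, …
g: a_k = 0, -9, 0, 27/2, 0, -243/40, 0, 729/560, …
Weyl lclm of L_f,L_g ⇒ L₀ (ord ≤ 3).
Integrate: L := L₀·Dx.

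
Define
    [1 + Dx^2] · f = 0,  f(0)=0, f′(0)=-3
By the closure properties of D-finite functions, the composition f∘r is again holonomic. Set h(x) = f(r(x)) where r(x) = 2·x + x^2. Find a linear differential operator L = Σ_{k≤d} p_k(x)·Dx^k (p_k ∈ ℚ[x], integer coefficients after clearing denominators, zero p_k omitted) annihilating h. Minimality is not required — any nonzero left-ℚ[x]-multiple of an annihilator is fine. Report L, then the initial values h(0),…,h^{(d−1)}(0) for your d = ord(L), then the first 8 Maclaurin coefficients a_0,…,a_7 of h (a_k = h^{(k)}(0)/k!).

L = (4 + 12·x + 12·x^2 + 4·x^3) - Dx + (1 + x)·Dx^2  (order 2).
h: a_k = 0, -6, -3, 4, 6, 11/5, -3/2, -202/105, …
ICs: h(0) = 0, h′(0) = -6.

f: a_k = 0, -3, 0, 1/2, 0, -1/40, 0, 1/1680, …
h₀=f(r): pull back L_f along r ⇒ L₀.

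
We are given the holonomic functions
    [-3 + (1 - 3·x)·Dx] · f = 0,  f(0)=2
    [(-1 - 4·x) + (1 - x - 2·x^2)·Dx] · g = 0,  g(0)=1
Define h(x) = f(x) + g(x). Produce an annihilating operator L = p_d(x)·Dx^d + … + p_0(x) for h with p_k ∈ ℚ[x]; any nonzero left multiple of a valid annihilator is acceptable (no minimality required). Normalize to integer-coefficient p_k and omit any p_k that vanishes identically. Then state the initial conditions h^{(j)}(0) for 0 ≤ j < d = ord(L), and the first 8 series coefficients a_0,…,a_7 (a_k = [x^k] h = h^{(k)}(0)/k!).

L = (-36·x + 36·x^2 - 36·x^3) + (6 - 6·x - 30·x^2 + 54·x^3 - 72·x^4)·Dx + (-1 + 6·x - 12·x^2 + 8·x^3 + 9·x^4 - 18·x^5)·Dx^2  (order 2).
h: a_k = 3, 7, 21, 59, 173, 507, 1501, 4459, …
ICs: h(0) = 3, h′(0) = 7.

f: a_k = 2, 6, 18, 54, 162, 486, 1458, 4374, …
g: a_k = 1, 1, 3, 5, 11, 21, 43, 85, …
f+g: L₀ = lclm(L_f,L_g), ord ≤ 1+1.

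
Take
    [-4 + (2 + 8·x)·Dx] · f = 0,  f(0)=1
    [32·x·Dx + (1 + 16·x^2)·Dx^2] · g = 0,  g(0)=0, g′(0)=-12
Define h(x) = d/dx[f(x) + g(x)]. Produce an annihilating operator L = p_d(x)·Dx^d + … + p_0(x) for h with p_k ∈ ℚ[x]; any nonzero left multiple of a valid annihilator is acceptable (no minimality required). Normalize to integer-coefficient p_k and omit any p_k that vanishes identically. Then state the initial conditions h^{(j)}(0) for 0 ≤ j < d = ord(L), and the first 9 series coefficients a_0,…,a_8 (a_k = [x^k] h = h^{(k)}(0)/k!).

f: a_k = 1, 2, -2, 4, -10, 28, -84, 264, -858, …
g: a_k = 0, -12, 0, 64, 0, -3072/5, 0, 49152/7, 0, …
L₀ := lclm(L_f,L_g); ord L₀ ≤ 1+2.
Differentiate: ansatz ord ≤ ord L₀ ⇒ L.
L = (-32 - 320·x + 1536·x^2 + 3072·x^3) + (-22 - 128·x + 320·x^2 + 6144·x^3 + 10752·x^4)·Dx + (-1 + 12·x + 96·x^2 + 384·x^3 + 1792·x^4 + 3072·x^5)·Dx^2  (order 2).
h: a_k = -10, -4, 204, -40, -2932, -504, 51000, -6864, -760692, …
ICs: h(0) = -10, h′(0) = -4.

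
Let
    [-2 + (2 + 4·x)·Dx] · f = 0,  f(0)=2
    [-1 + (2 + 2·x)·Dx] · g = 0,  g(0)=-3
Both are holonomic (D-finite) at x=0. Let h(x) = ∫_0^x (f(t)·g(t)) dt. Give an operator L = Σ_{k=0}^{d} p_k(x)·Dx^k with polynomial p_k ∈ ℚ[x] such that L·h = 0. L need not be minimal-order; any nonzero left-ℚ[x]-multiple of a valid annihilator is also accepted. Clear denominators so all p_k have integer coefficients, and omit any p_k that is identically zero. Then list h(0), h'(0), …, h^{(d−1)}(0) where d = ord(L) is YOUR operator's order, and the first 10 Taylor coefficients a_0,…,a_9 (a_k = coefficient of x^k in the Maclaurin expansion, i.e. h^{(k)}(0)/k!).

f: a_k = 2, 2, -1, 1, -5/4, 7/4, -21/8, 33/8, -429/64, 715/64, …
g: a_k = -3, -3/2, 3/8, -3/16, 15/128, -21/256, 63/1024, -99/2048, 1287/32768, -2145/65536, …
Product ⇒ symmetric product L₀, ord ≤ 1.
∫: right-multiply L₀ by Dx.
L = (-3 - 4·x)·Dx + (2 + 6·x + 4·x^2)·Dx^2  (order 2).
h: a_k = 0, -6, -9/2, 1/4, -9/32, 111/320, -117/256, 2271/3584, -7497/8192, 67181/49152, …
ICs: h(0) = 0, h′(0) = -6.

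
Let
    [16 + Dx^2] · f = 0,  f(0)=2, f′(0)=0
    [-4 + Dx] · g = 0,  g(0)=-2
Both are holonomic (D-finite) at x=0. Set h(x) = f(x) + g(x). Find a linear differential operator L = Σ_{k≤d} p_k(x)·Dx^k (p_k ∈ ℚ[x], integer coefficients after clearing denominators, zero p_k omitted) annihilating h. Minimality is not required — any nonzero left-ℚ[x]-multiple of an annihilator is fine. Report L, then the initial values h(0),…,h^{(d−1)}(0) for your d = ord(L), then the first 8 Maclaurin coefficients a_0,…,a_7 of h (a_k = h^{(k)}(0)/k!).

L = -64 + 16·Dx - 4·Dx^2 + Dx^3  (order 3).
h: a_k = 0, -8, -32, -64/3, 0, -256/15, -1024/45, -2048/315, …
ICs: h(0) = 0, h′(0) = -8, h′′(0) = -64.

f: a_k = 2, 0, -16, 0, 64/3, 0, -512/45, 0, …
g: a_k = -2, -8, -16, -64/3, -64/3, -256/15, -512/45, -2048/315, …
f+g: L₀ = lclm(L_f,L_g), ord ≤ 2+1.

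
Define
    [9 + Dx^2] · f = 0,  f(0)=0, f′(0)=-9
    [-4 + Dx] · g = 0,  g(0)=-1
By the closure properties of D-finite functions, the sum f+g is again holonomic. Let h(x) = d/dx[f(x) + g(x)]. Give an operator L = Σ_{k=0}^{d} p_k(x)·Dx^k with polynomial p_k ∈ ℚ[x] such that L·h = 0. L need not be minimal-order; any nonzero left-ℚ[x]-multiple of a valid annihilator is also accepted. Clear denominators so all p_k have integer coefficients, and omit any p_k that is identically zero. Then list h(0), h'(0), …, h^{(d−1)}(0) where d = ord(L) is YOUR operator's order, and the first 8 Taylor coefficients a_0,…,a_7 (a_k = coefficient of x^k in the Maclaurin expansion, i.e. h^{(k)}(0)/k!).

L = 36 - 9·Dx + 4·Dx^2 - Dx^3  (order 3).
h: a_k = -13, -16, 17/2, -128/3, -1753/24, -512/15, -9823/720, -4096/315, …
ICs: h(0) = -13, h′(0) = -16, h′′(0) = 17.

f: a_k = 0, -9, 0, 27/2, 0, -243/40, 0, 729/560, …
g: a_k = -1, -4, -8, -32/3, -32/3, -128/15, -256/45, -1024/315, …
h₀=f+g: left-lcm gives L₀, ord ≤ 3.
Derive L from L₀ (diff closure).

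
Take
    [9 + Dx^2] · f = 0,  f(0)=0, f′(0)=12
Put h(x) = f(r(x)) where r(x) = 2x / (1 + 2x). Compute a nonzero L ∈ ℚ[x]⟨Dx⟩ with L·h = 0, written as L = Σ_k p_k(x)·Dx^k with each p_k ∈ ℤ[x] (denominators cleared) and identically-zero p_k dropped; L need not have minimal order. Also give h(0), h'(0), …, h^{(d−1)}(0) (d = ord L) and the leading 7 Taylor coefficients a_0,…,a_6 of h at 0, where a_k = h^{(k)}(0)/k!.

L = 36 + (4 + 24·x + 48·x^2 + 32·x^3)·Dx + (1 + 8·x + 24·x^2 + 32·x^3 + 16·x^4)·Dx^2  (order 2).
h: a_k = 0, 24, -48, -48, 672, -14064/5, 8160, …
ICs: h(0) = 0, h′(0) = 24.

f: a_k = 0, 12, 0, -18, 0, 81/10, 0, …
Change of var in L_f (x↦r) gives L₀.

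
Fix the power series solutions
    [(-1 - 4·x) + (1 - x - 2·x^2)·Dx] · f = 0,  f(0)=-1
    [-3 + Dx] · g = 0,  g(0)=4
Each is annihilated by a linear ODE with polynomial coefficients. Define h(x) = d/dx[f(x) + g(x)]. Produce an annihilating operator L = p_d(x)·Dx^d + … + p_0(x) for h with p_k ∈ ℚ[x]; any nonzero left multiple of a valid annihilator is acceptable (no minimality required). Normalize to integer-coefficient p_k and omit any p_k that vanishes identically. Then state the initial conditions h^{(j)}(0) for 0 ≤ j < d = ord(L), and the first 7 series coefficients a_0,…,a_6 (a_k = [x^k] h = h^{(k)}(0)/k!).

f: a_k = -1, -1, -3, -5, -11, -21, -43, …
g: a_k = 4, 12, 18, 18, 27/2, 81/10, 81/20, …
h₀=f+g: left-lcm gives L₀, ord ≤ 2.
h₀' ⇒ L via d/dx closure of L₀.
L = (12 + 126·x + 144·x^2 + 336·x^3 + 144·x^4) + (-7 - 42·x - 81·x^2 - 88·x^3 + 60·x^4 + 48·x^5)·Dx + (1 + 11·x^2 - 8·x^3 - 36·x^4 - 16·x^5)·Dx^2  (order 2).
h: a_k = 11, 30, 39, 10, -129/2, -2337/10, -11657/20, …
ICs: h(0) = 11, h′(0) = 30.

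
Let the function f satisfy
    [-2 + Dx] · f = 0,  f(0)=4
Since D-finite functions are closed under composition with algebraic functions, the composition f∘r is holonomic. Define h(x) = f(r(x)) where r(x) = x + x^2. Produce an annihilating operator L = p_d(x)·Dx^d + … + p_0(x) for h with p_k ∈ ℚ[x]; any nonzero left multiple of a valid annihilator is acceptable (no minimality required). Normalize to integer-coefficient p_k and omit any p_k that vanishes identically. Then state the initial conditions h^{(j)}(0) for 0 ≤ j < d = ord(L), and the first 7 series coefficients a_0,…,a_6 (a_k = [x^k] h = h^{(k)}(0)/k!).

f: a_k = 4, 8, 8, 16/3, 8/3, 16/15, 16/45, …
Substitute x→r, Dx→(1/r')Dx; clear ⇒ L₀.
L = (-2 - 4·x) + Dx  (order 1).
h: a_k = 4, 8, 16, 64/3, 80/3, 416/15, 1216/45, …
ICs: h(0) = 4.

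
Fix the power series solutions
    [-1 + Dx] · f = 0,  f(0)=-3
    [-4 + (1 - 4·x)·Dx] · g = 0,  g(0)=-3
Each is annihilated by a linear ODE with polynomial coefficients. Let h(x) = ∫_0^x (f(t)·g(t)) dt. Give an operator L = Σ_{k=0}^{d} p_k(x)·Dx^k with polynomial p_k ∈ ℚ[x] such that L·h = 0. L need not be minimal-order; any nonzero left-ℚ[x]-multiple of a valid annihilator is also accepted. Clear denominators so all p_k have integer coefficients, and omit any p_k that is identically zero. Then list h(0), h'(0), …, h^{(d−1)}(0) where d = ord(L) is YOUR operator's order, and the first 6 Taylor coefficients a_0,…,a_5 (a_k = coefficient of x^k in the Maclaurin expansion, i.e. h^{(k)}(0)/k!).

L = (5 - 4·x)·Dx + (-1 + 4·x)·Dx^2  (order 2).
h: a_k = 0, 9, 45/2, 123/2, 1479/8, 23667/40, …
ICs: h(0) = 0, h′(0) = 9.

f: a_k = -3, -3, -3/2, -1/2, -1/8, -1/40, …
g: a_k = -3, -12, -48, -192, -768, -3072, …
Sym-product of L_f,L_g gives L₀ (≤ ord 1).
∫: right-multiply L₀ by Dx.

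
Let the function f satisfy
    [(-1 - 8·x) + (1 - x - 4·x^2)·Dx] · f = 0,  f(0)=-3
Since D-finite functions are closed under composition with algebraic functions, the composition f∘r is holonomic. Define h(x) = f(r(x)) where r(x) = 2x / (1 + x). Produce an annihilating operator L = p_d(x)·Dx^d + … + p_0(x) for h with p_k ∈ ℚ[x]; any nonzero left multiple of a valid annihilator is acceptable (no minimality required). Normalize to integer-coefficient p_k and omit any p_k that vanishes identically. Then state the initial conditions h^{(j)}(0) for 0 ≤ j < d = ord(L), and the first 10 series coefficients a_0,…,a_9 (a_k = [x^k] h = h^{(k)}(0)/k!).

f: a_k = -3, -3, -15, -27, -87, -195, -543, -1323, -3495, -8787, …
L₀ from L_f via x↦r, Dx↦r'^{-1}Dx.
L = (2 + 34·x) + (-1 - x + 17·x^2 + 17·x^3)·Dx  (order 1).
h: a_k = -3, -6, -54, -102, -918, -1734, -15606, -29478, -265302, -501126, …
ICs: h(0) = -3.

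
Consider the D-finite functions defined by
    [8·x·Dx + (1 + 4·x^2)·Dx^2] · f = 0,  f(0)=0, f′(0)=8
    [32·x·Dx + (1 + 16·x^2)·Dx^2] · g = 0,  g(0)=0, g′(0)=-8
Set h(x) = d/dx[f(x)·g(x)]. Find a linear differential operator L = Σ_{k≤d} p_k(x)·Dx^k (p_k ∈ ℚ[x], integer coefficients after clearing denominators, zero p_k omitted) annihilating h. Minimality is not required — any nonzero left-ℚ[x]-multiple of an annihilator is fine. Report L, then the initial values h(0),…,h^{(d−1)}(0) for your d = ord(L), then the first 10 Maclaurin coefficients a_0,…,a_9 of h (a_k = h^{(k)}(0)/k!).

f: a_k = 0, 8, 0, -32/3, 0, 128/5, 0, -512/7, 0, 2048/9, …
g: a_k = 0, -8, 0, 128/3, 0, -2048/5, 0, 32768/7, 0, -524288/9, …
Sym-product of L_f,L_g gives L₀ (≤ ord 4).
h=h₀': d/dx-closure on L₀ ⇒ L.
L = (-1536·x - 51200·x^3 - 262144·x^5 + 655360·x^7 + 6291456·x^9) + (-80 - 6592·x^2 - 92160·x^4 - 229376·x^6 + 2293760·x^8 + 9437184·x^10)·Dx + (-160·x - 4480·x^3 - 30720·x^5 + 69632·x^7 + 1310720·x^9 + 3145728·x^11)·Dx^2 + (-1 - 40·x^2 - 464·x^4 + 29696·x^8 + 163840·x^10 + 262144·x^12)·Dx^3  (order 3).
h: a_k = 0, -128, 0, 5120/3, 0, -354304/15, 0, 7307264/21, 0, -1673887744/315, …
ICs: h(0) = 0, h′(0) = -128, h′′(0) = 0.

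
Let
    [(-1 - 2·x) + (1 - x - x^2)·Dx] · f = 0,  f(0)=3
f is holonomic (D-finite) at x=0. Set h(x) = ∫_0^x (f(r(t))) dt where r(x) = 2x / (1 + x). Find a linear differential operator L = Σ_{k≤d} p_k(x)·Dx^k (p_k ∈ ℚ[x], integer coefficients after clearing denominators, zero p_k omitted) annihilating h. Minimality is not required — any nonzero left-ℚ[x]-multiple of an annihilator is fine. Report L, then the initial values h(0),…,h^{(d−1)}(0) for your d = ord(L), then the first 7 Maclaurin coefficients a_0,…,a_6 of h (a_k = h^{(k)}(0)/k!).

f: a_k = 3, 3, 6, 9, 15, 24, 39, …
h₀=f(r): pull back L_f along r ⇒ L₀.
h=∫₀ˣh₀: take L = L₀·Dx.
L = (2 + 10·x)·Dx + (-1 - x + 5·x^2 + 5·x^3)·Dx^2  (order 2).
h: a_k = 0, 3, 3, 6, 15/2, 18, 25, …
ICs: h(0) = 0, h′(0) = 3.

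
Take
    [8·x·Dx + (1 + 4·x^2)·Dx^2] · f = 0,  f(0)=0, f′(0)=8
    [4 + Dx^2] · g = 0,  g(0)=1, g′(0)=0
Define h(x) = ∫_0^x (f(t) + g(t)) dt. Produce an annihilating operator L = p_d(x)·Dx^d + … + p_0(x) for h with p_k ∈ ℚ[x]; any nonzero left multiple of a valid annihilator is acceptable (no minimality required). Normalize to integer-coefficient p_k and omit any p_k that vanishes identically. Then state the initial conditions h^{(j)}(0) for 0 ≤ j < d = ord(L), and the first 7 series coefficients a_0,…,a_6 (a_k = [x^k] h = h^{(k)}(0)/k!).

f: a_k = 0, 8, 0, -32/3, 0, 128/5, 0, …
g: a_k = 1, 0, -2, 0, 2/3, 0, -4/45, …
Sum ⇒ L₀ = lclm(L_f,L_g) in ℚ(x)⟨Dx⟩.
Integrate: L := L₀·Dx.
L = (-352·x + 1792·x^3 + 512·x^5)·Dx^2 + (-4 + 112·x^2 + 576·x^4 + 256·x^6)·Dx^3 + (-88·x + 448·x^3 + 128·x^5)·Dx^4 + (-1 + 28·x^2 + 144·x^4 + 64·x^6)·Dx^5  (order 5).
h: a_k = 0, 1, 4, -2/3, -8/3, 2/15, 64/15, …
ICs: h(0) = 0, h′(0) = 1, h′′(0) = 8, h′′′(0) = -4, h′′′′(0) = -64.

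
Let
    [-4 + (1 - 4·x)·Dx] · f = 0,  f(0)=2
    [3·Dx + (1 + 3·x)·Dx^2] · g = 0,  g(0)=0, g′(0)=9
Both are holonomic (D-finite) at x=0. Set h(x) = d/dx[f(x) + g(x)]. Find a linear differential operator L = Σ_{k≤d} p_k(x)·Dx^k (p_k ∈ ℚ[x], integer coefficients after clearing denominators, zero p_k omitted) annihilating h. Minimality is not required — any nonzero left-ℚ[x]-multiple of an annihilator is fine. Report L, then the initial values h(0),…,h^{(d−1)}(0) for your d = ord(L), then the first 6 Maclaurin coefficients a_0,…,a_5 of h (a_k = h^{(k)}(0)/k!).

L = (432 + 288·x) + (78 + 720·x + 576·x^2)·Dx + (-11 - x + 144·x^2 + 144·x^3)·Dx^2  (order 2).
h: a_k = 17, 37, 465, 1805, 10969, 46965, …
ICs: h(0) = 17, h′(0) = 37.

f: a_k = 2, 8, 32, 128, 512, 2048, …
g: a_k = 0, 9, -27/2, 27, -243/4, 729/5, …
L₀ := lclm(L_f,L_g); ord L₀ ≤ 1+2.
Differentiate: ansatz ord ≤ ord L₀ ⇒ L.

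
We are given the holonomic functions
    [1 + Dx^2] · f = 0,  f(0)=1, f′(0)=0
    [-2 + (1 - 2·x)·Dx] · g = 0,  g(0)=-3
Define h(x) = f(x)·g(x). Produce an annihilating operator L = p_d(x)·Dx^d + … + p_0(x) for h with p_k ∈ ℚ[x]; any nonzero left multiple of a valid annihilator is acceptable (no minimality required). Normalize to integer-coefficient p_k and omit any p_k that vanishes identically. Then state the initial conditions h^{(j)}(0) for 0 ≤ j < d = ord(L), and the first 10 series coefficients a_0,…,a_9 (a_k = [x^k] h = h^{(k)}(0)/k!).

L = (-1 + 2·x) + 4·Dx + (-1 + 2·x)·Dx^2  (order 2).
h: a_k = -3, -6, -21/2, -21, -337/8, -337/4, -40439/240, -40439/120, -9058337/13440, -9058337/6720, …
ICs: h(0) = -3, h′(0) = -6.

f: a_k = 1, 0, -1/2, 0, 1/24, 0, -1/720, 0, 1/40320, 0, …
g: a_k = -3, -6, -12, -24, -48, -96, -192, -384, -768, -1536, …
Sym-product of L_f,L_g gives L₀ (≤ ord 2).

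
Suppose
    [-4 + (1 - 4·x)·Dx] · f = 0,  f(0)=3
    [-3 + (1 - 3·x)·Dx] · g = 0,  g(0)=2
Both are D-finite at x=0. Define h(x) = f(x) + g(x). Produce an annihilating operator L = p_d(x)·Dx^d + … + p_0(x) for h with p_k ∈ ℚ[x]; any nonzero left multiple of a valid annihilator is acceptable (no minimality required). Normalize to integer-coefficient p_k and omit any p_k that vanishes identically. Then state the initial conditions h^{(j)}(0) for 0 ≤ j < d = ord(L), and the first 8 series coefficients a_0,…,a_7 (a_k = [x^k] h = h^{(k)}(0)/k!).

L = -24 + (14 - 48·x)·Dx + (-1 + 7·x - 12·x^2)·Dx^2  (order 2).
h: a_k = 5, 18, 66, 246, 930, 3558, 13746, 53526, …
ICs: h(0) = 5, h′(0) = 18.

f: a_k = 3, 12, 48, 192, 768, 3072, 12288, 49152, …
g: a_k = 2, 6, 18, 54, 162, 486, 1458, 4374, …
L₀ := lclm(L_f,L_g); ord L₀ ≤ 1+1.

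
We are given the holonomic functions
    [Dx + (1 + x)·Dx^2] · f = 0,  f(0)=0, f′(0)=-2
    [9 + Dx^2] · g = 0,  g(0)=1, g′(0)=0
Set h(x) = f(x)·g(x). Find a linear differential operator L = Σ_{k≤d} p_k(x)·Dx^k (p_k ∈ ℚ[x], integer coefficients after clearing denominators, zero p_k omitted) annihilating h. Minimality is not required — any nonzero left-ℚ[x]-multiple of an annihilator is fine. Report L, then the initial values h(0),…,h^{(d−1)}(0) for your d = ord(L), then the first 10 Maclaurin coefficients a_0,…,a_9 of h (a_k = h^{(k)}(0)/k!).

L = (2493 + 10854·x + 17091·x^2 + 11664·x^3 + 2916·x^4) + (612 + 1908·x + 1944·x^2 + 648·x^3)·Dx + (592 + 2484·x + 3834·x^2 + 2592·x^3 + 648·x^4)·Dx^2 + (68 + 212·x + 216·x^2 + 72·x^3)·Dx^3 + (35 + 142·x + 215·x^2 + 144·x^3 + 36·x^4)·Dx^4  (order 4).
h: a_k = 0, -2, 1, 25/3, -4, -83/20, 35/24, 361/280, -23/40, 1271/20160, …
ICs: h(0) = 0, h′(0) = -2, h′′(0) = 2, h′′′(0) = 50.

f: a_k = 0, -2, 1, -2/3, 1/2, -2/5, 1/3, -2/7, 1/4, -2/9, …
g: a_k = 1, 0, -9/2, 0, 27/8, 0, -81/80, 0, 729/4480, 0, …
f·g: L₀ = L_f ⊗_s L_g, ord ≤ 2·2.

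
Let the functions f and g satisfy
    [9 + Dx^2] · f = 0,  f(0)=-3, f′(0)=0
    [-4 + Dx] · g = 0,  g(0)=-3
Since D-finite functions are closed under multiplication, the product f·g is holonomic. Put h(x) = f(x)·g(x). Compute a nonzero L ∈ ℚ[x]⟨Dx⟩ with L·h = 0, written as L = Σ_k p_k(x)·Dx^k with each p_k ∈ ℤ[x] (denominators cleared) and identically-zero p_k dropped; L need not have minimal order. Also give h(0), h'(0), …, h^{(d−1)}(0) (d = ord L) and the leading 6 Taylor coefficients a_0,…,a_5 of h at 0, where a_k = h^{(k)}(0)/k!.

L = 25 - 8·Dx + Dx^2  (order 2).
h: a_k = 9, 36, 63/2, -66, -1581/8, -2337/10, …
ICs: h(0) = 9, h′(0) = 36.

f: a_k = -3, 0, 27/2, 0, -81/8, 0, …
g: a_k = -3, -12, -24, -32, -32, -128/5, …
Sym-product of L_f,L_g gives L₀ (≤ ord 2).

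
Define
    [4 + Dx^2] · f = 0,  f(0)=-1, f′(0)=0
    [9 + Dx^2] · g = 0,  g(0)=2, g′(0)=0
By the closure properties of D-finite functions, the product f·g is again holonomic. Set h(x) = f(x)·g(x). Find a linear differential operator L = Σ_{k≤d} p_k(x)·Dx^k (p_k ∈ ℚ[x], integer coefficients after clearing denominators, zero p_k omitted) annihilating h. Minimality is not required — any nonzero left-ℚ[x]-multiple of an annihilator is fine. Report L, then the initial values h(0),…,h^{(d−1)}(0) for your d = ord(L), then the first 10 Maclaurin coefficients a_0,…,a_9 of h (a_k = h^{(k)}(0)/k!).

f: a_k = -1, 0, 2, 0, -2/3, 0, 4/45, 0, -2/315, 0, …
g: a_k = 2, 0, -9, 0, 27/4, 0, -81/40, 0, 729/2240, 0, …
Product ⇒ symmetric product L₀, ord ≤ 4.
L = 25 + 26·Dx^2 + Dx^4  (order 4).
h: a_k = -2, 0, 13, 0, -313/12, 0, 7813/360, 0, -195313/20160, 0, …
ICs: h(0) = -2, h′(0) = 0, h′′(0) = 26, h′′′(0) = 0.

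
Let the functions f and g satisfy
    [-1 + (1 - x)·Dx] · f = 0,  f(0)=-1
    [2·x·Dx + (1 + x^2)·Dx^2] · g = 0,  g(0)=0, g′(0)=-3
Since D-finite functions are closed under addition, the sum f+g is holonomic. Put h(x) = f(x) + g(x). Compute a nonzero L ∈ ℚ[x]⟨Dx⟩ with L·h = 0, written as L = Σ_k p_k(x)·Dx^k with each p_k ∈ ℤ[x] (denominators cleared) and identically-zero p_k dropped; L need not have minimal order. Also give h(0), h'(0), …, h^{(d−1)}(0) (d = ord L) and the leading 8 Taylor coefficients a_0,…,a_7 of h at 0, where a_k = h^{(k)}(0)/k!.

f: a_k = -1, -1, -1, -1, -1, -1, -1, -1, …
g: a_k = 0, -3, 0, 1, 0, -3/5, 0, 3/7, …
L₀ := lclm(L_f,L_g); ord L₀ ≤ 1+2.
L = (-2 + 8·x + 6·x^2)·Dx + (4 - 2·x + 4·x^2 + 6·x^3)·Dx^2 + (-1 + x^4)·Dx^3  (order 3).
h: a_k = -1, -4, -1, 0, -1, -8/5, -1, -4/7, …
ICs: h(0) = -1, h′(0) = -4, h′′(0) = -2.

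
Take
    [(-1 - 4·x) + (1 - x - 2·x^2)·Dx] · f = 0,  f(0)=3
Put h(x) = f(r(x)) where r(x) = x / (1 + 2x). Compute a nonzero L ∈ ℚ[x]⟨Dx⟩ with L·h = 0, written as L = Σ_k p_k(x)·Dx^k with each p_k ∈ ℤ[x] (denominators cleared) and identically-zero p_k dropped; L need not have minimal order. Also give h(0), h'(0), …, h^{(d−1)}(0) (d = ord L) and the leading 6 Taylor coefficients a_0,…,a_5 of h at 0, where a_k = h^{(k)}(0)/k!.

f: a_k = 3, 3, 9, 15, 33, 63, …
Change of var in L_f (x↦r) gives L₀.
L = (-1 - 6·x) + (1 + 5·x + 6·x^2)·Dx  (order 1).
h: a_k = 3, 3, 3, -9, 27, -81, …
ICs: h(0) = 3.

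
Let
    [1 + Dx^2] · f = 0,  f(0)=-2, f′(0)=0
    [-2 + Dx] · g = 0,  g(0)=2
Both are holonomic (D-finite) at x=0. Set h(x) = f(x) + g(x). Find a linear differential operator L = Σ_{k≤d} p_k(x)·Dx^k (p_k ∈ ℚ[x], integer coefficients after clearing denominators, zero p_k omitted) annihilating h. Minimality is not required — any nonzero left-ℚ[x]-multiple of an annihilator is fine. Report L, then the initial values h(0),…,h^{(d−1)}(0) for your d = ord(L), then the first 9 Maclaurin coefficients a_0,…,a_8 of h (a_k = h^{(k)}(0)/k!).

f: a_k = -2, 0, 1, 0, -1/12, 0, 1/360, 0, -1/20160, …
g: a_k = 2, 4, 4, 8/3, 4/3, 8/15, 8/45, 16/315, 4/315, …
f+g: L₀ = lclm(L_f,L_g), ord ≤ 2+1.
L = -2 + Dx - 2·Dx^2 + Dx^3  (order 3).
h: a_k = 0, 4, 5, 8/3, 5/4, 8/15, 13/72, 16/315, 17/1344, …
ICs: h(0) = 0, h′(0) = 4, h′′(0) = 10.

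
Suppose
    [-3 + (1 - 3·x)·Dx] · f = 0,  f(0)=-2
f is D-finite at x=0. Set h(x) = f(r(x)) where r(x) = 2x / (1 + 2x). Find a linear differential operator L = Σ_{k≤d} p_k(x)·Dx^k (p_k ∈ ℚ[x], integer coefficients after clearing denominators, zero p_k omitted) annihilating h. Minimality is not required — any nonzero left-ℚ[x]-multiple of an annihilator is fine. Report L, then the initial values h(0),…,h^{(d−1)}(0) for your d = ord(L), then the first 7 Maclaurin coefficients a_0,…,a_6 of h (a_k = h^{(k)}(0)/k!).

f: a_k = -2, -6, -18, -54, -162, -486, -1458, …
L₀ from L_f via x↦r, Dx↦r'^{-1}Dx.
L = 6 + (-1 + 2·x + 8·x^2)·Dx  (order 1).
h: a_k = -2, -12, -48, -192, -768, -3072, -12288, …
ICs: h(0) = -2.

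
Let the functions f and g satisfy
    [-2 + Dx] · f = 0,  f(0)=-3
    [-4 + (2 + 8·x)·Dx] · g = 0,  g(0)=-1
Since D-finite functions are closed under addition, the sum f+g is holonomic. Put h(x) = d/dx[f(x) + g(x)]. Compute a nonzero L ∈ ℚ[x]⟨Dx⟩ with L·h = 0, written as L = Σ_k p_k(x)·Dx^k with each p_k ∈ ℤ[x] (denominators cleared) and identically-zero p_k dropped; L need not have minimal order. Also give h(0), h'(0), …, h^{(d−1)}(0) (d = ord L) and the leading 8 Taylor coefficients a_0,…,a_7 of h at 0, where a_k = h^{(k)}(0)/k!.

L = (-8 - 8·x) + (2 - 8·x - 16·x^2)·Dx + (1 + 6·x + 8·x^2)·Dx^2  (order 2).
h: a_k = -8, -8, -24, 32, -144, 2512/5, -27728/15, 720704/105, …
ICs: h(0) = -8, h′(0) = -8.

f: a_k = -3, -6, -6, -4, -2, -4/5, -4/15, -8/105, …
g: a_k = -1, -2, 2, -4, 10, -28, 84, -264, …
Sum ⇒ L₀ = lclm(L_f,L_g) in ℚ(x)⟨Dx⟩.
h₀' ⇒ L via d/dx closure of L₀.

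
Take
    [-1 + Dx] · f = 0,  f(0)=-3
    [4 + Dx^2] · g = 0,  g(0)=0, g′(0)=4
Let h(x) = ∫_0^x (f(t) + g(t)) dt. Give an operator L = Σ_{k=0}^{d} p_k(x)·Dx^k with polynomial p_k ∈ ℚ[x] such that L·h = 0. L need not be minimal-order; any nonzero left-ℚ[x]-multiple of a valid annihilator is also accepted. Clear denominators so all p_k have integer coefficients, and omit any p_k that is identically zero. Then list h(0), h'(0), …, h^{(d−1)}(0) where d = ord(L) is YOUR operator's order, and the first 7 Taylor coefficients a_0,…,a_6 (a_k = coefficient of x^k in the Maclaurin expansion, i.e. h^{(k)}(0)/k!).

f: a_k = -3, -3, -3/2, -1/2, -1/8, -1/40, -1/240, …
g: a_k = 0, 4, 0, -8/3, 0, 8/15, 0, …
Weyl lclm of L_f,L_g ⇒ L₀ (ord ≤ 3).
Integrate: L := L₀·Dx.
L = -4·Dx + 4·Dx^2 - Dx^3 + Dx^4  (order 4).
h: a_k = 0, -3, 1/2, -1/2, -19/24, -1/40, 61/720, …
ICs: h(0) = 0, h′(0) = -3, h′′(0) = 1, h′′′(0) = -3.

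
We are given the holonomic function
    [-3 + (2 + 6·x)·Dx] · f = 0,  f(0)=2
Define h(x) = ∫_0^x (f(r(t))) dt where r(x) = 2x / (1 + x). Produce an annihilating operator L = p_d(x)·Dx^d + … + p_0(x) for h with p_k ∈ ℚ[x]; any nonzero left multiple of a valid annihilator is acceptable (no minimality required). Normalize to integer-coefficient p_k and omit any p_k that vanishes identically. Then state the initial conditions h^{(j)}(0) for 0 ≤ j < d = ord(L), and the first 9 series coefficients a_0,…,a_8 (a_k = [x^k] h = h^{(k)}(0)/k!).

f: a_k = 2, 3, -9/4, 27/8, -405/64, 1701/128, -15309/512, 72171/1024, -2814669/16384, …
h₀=f(r): pull back L_f along r ⇒ L₀.
h=∫₀ˣh₀: take L = L₀·Dx.
L = -3·Dx + (1 + 8·x + 7·x^2)·Dx^2  (order 2).
h: a_k = 0, 2, 3, -5, 51/4, -861/20, 1379/8, -6141/8, 234975/64, …
ICs: h(0) = 0, h′(0) = 2.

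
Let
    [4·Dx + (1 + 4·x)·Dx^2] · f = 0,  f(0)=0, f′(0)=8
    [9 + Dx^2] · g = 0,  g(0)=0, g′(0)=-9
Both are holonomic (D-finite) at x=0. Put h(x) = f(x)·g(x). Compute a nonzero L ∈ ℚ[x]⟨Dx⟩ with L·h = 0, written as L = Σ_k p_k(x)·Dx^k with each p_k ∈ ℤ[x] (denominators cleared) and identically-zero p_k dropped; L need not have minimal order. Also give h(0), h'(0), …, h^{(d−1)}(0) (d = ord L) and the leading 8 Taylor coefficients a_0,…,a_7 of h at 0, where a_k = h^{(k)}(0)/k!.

f: a_k = 0, 8, -16, 128/3, -128, 2048/5, -4096/3, 32768/7, …
g: a_k = 0, -9, 0, 27/2, 0, -243/40, 0, 729/560, …
Sym-product of L_f,L_g gives L₀ (≤ ord 4).
L = (-2043 - 1296·x + 44064·x^2 + 186624·x^3 + 186624·x^4) + (72 + 5472·x + 31104·x^2 + 41472·x^3)·Dx + (-182 + 864·x + 12096·x^2 + 41472·x^3 + 41472·x^4)·Dx^2 + (8 + 608·x + 3456·x^2 + 4608·x^3)·Dx^3 + (5 + 112·x + 800·x^2 + 2304·x^3 + 2304·x^4)·Dx^4  (order 4).
h: a_k = 0, 0, -72, 144, -276, 936, -3159, 53286/5, …
ICs: h(0) = 0, h′(0) = 0, h′′(0) = -144, h′′′(0) = 864.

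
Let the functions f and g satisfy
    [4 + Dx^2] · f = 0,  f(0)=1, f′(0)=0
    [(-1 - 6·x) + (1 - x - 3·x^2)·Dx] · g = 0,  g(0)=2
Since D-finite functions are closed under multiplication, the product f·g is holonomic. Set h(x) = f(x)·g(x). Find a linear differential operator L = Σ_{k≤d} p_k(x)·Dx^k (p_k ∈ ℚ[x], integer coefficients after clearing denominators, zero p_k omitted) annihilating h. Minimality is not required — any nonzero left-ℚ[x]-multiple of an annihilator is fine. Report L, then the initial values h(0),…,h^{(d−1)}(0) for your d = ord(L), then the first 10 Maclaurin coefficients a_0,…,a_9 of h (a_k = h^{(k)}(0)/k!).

L = (2 + 4·x + 12·x^2) + (2 + 12·x)·Dx + (-1 + x + 3·x^2)·Dx^2  (order 2).
h: a_k = 2, 2, 4, 10, 70/3, 160/3, 5542/45, 12742/45, 41116/63, 473162/315, …
ICs: h(0) = 2, h′(0) = 2.

f: a_k = 1, 0, -2, 0, 2/3, 0, -4/45, 0, 2/315, 0, …
g: a_k = 2, 2, 8, 14, 38, 80, 194, 434, 1016, 2318, …
Sym-product of L_f,L_g gives L₀ (≤ ord 2).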